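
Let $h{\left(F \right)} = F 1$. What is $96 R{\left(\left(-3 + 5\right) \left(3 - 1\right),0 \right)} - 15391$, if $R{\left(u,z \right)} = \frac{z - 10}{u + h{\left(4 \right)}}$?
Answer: $-15511$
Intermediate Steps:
$h{\left(F \right)} = F$
$R{\left(u,z \right)} = \frac{-10 + z}{4 + u}$ ($R{\left(u,z \right)} = \frac{z - 10}{u + 4} = \frac{-10 + z}{4 + u}$)
$96 R{\left(\left(-3 + 5\right) \left(3 - 1\right),0 \right)} - 15391 = 96 \frac{-10 + 0}{4 + \left(-3 + 5\right) \left(3 - 1\right)} - 15391 = 96 \frac{1}{4 + 2 \cdot 2} \left(-10\right) - 15391 = 96 \frac{1}{4 + 4} \left(-10\right) - 15391 = 96 \cdot \frac{1}{8} \left(-10\right) - 15391 = 96 \left(- \frac{5}{4}\right) - 15391 = -120 - 15391 = -15511$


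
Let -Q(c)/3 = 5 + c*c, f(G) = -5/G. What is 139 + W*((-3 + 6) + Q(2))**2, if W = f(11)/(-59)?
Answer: 93091/649 ≈ 143.44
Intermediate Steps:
Q(c) = -15 - 3*c**2 (Q(c) = -3*(5 + c*c) = -3*(5 + c**2) = -15 - 3*c**2)
W = 5/649 (W = -5/11/(-59) = -5*1/11*(-1/59) = -5/11*(-1/59) = 5/649 ≈ 0.0077042)
139 + W*((-3 + 6) + Q(2))**2 = 139 + 5*((-3 + 6) + (-15 - 3*2**2))**2/649 = 139 + 5*(3 + (-15 - 3*4))**2/649 = 139 + 5*(3 + (-15 - 12))**2/649 = 139 + 5*(3 - 27)**2/649 = 139 + (5/649)*(-24)**2 = 139 + (5/649)*576 = 139 + 2880/649 = 93091/649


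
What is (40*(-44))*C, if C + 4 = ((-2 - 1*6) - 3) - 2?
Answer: 29920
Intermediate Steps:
C = -17 (C = -4 + (((-2 - 1*6) - 3) - 2) = -4 + (((-2 - 6) - 3) - 2) = -4 + ((-8 - 3) - 2) = -4 + (-11 - 2) = -4 - 13 = -17)
(40*(-44))*C = (40*(-44))*(-17) = -1760*(-17) = 29920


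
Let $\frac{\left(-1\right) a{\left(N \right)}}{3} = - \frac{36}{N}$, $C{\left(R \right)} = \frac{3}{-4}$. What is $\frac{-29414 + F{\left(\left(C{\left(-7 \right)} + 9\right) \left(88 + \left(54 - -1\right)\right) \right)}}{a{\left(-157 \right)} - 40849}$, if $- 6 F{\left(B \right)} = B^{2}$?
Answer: $\frac{1313184895}{205228832} \approx 6.3986$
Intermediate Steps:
$C{\left(R \right)} = - \frac{3}{4}$ ($C{\left(R \right)} = 3 \left(- \frac{1}{4}\right) = - \frac{3}{4}$)
$a{\left(N \right)} = \frac{108}{N}$ ($a{\left(N \right)} = - 3 \left(- \frac{36}{N}\right) = \frac{108}{N}$)
$F{\left(B \right)} = - \frac{B^{2}}{6}$
$\frac{-29414 + F{\left(\left(C{\left(-7 \right)} + 9\right) \left(88 + \left(54 - -1\right)\right) \right)}}{a{\left(-157 \right)} - 40849} = \frac{-29414 - \frac{\left(\left(- \frac{3}{4} + 9\right) \left(88 + \left(54 - -1\right)\right)\right)^{2}}{6}}{\frac{108}{-157} - 40849} = \frac{-29414 - \frac{\left(\frac{33 \left(88 + \left(54 + 1\right)\right)}{4}\right)^{2}}{6}}{108 \left(- \frac{1}{157}\right) - 40849} = \frac{-29414 - \frac{\left(\frac{33 \left(88 + 55\right)}{4}\right)^{2}}{6}}{- \frac{108}{157} - 40849} = \frac{-29414 - \frac{\left(\frac{33}{4} \cdot 143\right)^{2}}{6}}{- \frac{6413401}{157}} = \left(-29414 - \frac{\left(\frac{4719}{4}\right)^{2}}{6}\right) \left(- \frac{157}{6413401}\right) = \left(-29414 - \frac{7422987}{32}\right) \left(- \frac{157}{6413401}\right) = \left(- \frac{8364235}{32}\right) \left(- \frac{157}{6413401}\right) = \frac{1313184895}{205228832}$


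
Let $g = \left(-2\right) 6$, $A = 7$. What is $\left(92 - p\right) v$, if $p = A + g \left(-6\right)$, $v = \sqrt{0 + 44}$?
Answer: $26 \sqrt{11} \approx 86.232$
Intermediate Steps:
$g = -12$
$v = 2 \sqrt{11}$ ($v = \sqrt{44} = 2 \sqrt{11} \approx 6.6332$)
$p = 79$ ($p = 7 - -72 = 7 + 72 = 79$)
$\left(92 - p\right) v = \left(92 - 79\right) 2 \sqrt{11} = 13 \cdot 2 \sqrt{11} = 26 \sqrt{11}$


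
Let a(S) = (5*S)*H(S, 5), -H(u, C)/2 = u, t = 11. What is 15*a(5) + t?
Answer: -3739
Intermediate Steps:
H(u, C) = -2*u
a(S) = -10*S² (a(S) = (5*S)*(-2*S) = -10*S²)
15*a(5) + t = 15*(-10*5²) + 11 = 15*(-10*25) + 11 = 15*(-250) + 11 = -3750 + 11 = -3739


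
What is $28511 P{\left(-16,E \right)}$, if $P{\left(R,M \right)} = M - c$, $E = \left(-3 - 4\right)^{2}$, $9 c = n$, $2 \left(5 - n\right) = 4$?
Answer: $\frac{4162606}{3} \approx 1.3875 \cdot 10^{6}$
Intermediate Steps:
$n = 3$ ($n = 5 - 2 = 3$)
$c = \frac{1}{3}$ ($c = \frac{1}{9} \cdot 3 = \frac{1}{3} \approx 0.33333$)
$E = 49$ ($E = \left(-7\right)^{2} = 49$)
$P{\left(R,M \right)} = - \frac{1}{3} + M$ ($P{\left(R,M \right)} = M - \frac{1}{3} = - \frac{1}{3} + M$)
$28511 P{\left(-16,E \right)} = 28511 \left(- \frac{1}{3} + 49\right) = 28511 \cdot \frac{146}{3} = \frac{4162606}{3}$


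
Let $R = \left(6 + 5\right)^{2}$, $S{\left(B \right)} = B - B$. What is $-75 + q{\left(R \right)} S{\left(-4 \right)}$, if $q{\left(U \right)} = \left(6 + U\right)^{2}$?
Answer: $-75$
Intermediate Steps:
$S{\left(B \right)} = 0$
$R = 121$ ($R = 11^{2} = 121$)
$-75 + q{\left(R \right)} S{\left(-4 \right)} = -75 + \left(6 + 121\right)^{2} \cdot 0 = -75 + 127^{2} \cdot 0 = -75 + 16129 \cdot 0 = -75 + 0 = -75$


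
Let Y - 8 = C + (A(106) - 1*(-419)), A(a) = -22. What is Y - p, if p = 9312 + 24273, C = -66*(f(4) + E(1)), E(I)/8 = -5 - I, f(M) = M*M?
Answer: -31068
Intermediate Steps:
f(M) = M²
E(I) = -40 - 8*I (E(I) = 8*(-5 - I) = -40 - 8*I)
C = 2112 (C = -66*(4² + (-40 - 8*1)) = -66*(16 + (-40 - 8)) = -66*(16 - 48) = -66*(-32) = 2112)
p = 33585
Y = 2517 (Y = 8 + (2112 + (-22 - 1*(-419))) = 8 + (2112 + (-22 + 419)) = 8 + (2112 + 397) = 8 + 2509 = 2517)
Y - p = 2517 - 1*33585 = 2517 - 33585 = -31068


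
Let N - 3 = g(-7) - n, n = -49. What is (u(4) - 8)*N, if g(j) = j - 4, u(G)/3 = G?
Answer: 164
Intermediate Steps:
u(G) = 3*G
g(j) = -4 + j
N = 41 (N = 3 + ((-4 - 7) - 1*(-49)) = 3 + (-11 + 49) = 3 + 38 = 41)
(u(4) - 8)*N = (3*4 - 8)*41 = (12 - 8)*41 = 4*41 = 164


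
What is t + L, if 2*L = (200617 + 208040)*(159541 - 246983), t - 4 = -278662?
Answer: -17867171355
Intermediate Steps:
t = -278658 (t = 4 - 278662 = -278658)
L = -17866892697 (L = ((200617 + 208040)*(159541 - 246983))/2 = (408657*(-87442))/2 = (½)*(-35733785394) = -17866892697)
t + L = -278658 - 17866892697 = -17867171355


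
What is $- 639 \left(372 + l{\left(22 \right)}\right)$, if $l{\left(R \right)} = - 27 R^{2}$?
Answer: $8112744$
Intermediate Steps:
$- 639 \left(372 + l{\left(22 \right)}\right) = - 639 \left(372 - 27 \cdot 22^{2}\right) = - 639 \left(372 - 13068\right) = \left(-639\right) \left(-12696\right) = 8112744$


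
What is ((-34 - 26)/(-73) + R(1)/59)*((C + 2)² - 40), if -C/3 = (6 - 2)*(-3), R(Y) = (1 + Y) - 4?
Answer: 4765176/4307 ≈ 1106.4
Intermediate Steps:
R(Y) = -3 + Y
C = 36 (C = -3*(6 - 2)*(-3) = -12*(-3) = -3*(-12) = 36)
((-34 - 26)/(-73) + R(1)/59)*((C + 2)² - 40) = ((-34 - 26)/(-73) + (-3 + 1)/59)*((36 + 2)² - 40) = (-60*(-1/73) - 2*1/59)*(38² - 40) = (60/73 - 2/59)*(1444 - 40) = (3394/4307)*1404 = 4765176/4307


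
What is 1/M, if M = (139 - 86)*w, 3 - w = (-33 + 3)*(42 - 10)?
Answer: 1/51039 ≈ 1.9593e-5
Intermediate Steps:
w = 963 (w = 3 - (-33 + 3)*(42 - 10) = 3 - (-30)*32 = 3 - 1*(-960) = 3 + 960 = 963)
M = 51039 (M = (139 - 86)*963 = 53*963 = 51039)
1/M = 1/51039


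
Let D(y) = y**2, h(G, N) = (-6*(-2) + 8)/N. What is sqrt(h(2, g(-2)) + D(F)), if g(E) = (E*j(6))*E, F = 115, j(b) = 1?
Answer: 21*sqrt(30) ≈ 115.02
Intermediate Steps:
g(E) = E**2 (g(E) = (E*1)*E = E*E = E**2)
h(G, N) = 20/N (h(G, N) = (12 + 8)/N = 20/N)
sqrt(h(2, g(-2)) + D(F)) = sqrt(20/((-2)**2) + 115**2) = sqrt(20/4 + 13225) = sqrt(20*(1/4) + 13225) = sqrt(5 + 13225) = sqrt(13230) = 21*sqrt(30)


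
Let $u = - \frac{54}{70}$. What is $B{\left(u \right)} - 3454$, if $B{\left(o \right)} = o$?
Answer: $- \frac{120917}{35} \approx -3454.8$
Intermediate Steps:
$u = - \frac{27}{35}$ ($u = \left(-54\right) \frac{1}{70} = - \frac{27}{35} \approx -0.77143$)
$B{\left(u \right)} - 3454 = - \frac{27}{35} - 3454 = - \frac{120917}{35}$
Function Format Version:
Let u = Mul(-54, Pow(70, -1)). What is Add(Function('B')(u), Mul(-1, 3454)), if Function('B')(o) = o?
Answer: Rational(-120917, 35) ≈ -3454.8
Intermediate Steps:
u = Rational(-27, 35) (u = Mul(-54, Rational(1, 70)) = Rational(-27, 35) ≈ -0.77143)
Add(Function('B')(u), Mul(-1, 3454)) = Add(Rational(-27, 35), Mul(-1, 3454)) = Add(Rational(-27, 35), -3454) = Rational(-120917, 35)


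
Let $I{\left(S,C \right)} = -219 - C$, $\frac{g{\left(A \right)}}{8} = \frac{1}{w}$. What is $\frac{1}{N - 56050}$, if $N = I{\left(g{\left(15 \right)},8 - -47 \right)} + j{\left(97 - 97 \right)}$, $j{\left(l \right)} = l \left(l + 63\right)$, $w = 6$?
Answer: $- \frac{1}{56324} \approx -1.7754 \cdot 10^{-5}$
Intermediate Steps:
$g{\left(A \right)} = \frac{4}{3}$ ($g{\left(A \right)} = \frac{8}{6} = 8 \cdot \frac{1}{6} = \frac{4}{3}$)
$j{\left(l \right)} = l \left(63 + l\right)$
$N = -274$ ($N = \left(-219 - \left(8 - -47\right)\right) + \left(97 - 97\right) \left(63 + \left(97 - 97\right)\right) = \left(-219 - \left(8 + 47\right)\right) + \left(97 - 97\right) \left(63 + \left(97 - 97\right)\right) = \left(-219 - 55\right) + 0 \left(63 + 0\right) = \left(-219 - 55\right) + 0 \cdot 63 = -274 + 0 = -274$)
$\frac{1}{N - 56050} = \frac{1}{-274 - 56050} = \frac{1}{-56324} = - \frac{1}{56324}$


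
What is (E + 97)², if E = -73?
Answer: 576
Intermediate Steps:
(E + 97)² = (-73 + 97)² = 24² = 576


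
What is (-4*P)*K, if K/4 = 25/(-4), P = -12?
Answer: -1200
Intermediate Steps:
K = -25 (K = 4*(25/(-4)) = 4*(25*(-1/4)) = 4*(-25/4) = -25)
(-4*P)*K = -4*(-12)*(-25) = 48*(-25) = -1200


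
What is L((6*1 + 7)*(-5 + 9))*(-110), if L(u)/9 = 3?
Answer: -2970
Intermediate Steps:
L(u) = 27 (L(u) = 9*3 = 27)
L((6*1 + 7)*(-5 + 9))*(-110) = 27*(-110) = -2970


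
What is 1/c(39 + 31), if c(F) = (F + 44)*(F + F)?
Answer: 1/15960 ≈ 6.2657e-5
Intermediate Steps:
c(F) = 2*F*(44 + F) (c(F) = (44 + F)*(2*F) = 2*F*(44 + F))
1/c(39 + 31) = 1/(2*(39 + 31)*(44 + (39 + 31))) = 1/(2*70*(44 + 70)) = 1/(2*70*114) = 1/15960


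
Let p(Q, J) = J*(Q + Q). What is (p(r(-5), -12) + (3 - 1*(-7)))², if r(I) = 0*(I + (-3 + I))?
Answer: 100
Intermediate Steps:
r(I) = 0 (r(I) = 0*(-3 + 2*I) = 0)
p(Q, J) = 2*J*Q (p(Q, J) = J*(2*Q) = 2*J*Q)
(p(r(-5), -12) + (3 - 1*(-7)))² = (2*(-12)*0 + (3 - 1*(-7)))² = (0 + (3 + 7))² = (0 + 10)² = 10² = 100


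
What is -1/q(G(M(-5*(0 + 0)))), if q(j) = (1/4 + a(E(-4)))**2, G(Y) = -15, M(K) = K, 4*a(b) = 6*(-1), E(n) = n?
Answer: -16/25 ≈ -0.64000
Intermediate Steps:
a(b) = -3/2 (a(b) = (6*(-1))/4 = (1/4)*(-6) = -3/2)
q(j) = 25/16 (q(j) = (1/4 - 3/2)**2 = (-5/4)**2 = 25/16)
-1/q(G(M(-5*(0 + 0)))) = -1/25/16 = -1*16/25 = -16/25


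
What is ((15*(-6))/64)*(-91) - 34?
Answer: 3007/32 ≈ 93.969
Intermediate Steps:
((15*(-6))/64)*(-91) - 34 = -90*1/64*(-91) - 34 = -45/32*(-91) - 34 = 4095/32 - 34 = 3007/32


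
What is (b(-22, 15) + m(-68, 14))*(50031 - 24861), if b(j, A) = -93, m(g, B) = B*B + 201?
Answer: 7651680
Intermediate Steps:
m(g, B) = 201 + B² (m(g, B) = B² + 201 = 201 + B²)
(b(-22, 15) + m(-68, 14))*(50031 - 24861) = (-93 + (201 + 14²))*(50031 - 24861) = (-93 + (201 + 196))*25170 = (-93 + 397)*25170 = 304*25170 = 7651680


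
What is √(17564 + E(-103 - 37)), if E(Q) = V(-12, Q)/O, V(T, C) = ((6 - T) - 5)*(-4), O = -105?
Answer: 4*√12103035/105 ≈ 132.53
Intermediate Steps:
V(T, C) = -4 + 4*T (V(T, C) = (1 - T)*(-4) = -4 + 4*T)
E(Q) = 52/105 (E(Q) = (-4 + 4*(-12))/(-105) = (-4 - 48)*(-1/105) = -52*(-1/105) = 52/105)
√(17564 + E(-103 - 37)) = √(17564 + 52/105) = √(1844272/105) = 4*√12103035/105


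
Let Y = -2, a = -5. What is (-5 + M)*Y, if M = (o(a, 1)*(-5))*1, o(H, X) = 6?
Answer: 70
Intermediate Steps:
M = -30 (M = (6*(-5))*1 = -30*1 = -30)
(-5 + M)*Y = (-5 - 30)*(-2) = -35*(-2) = 70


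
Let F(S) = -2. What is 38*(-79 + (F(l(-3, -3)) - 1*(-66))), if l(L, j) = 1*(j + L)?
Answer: -570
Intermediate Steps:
l(L, j) = L + j (l(L, j) = 1*(L + j) = L + j)
38*(-79 + (F(l(-3, -3)) - 1*(-66))) = 38*(-79 + (-2 - 1*(-66))) = 38*(-79 + (-2 + 66)) = 38*(-79 + 64) = 38*(-15) = -570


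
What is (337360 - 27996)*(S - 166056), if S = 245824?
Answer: 24677347552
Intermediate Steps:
(337360 - 27996)*(S - 166056) = (337360 - 27996)*(245824 - 166056) = 309364*79768 = 24677347552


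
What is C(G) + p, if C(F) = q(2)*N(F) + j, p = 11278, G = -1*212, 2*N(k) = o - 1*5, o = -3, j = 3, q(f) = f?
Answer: 11273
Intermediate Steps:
N(k) = -4 (N(k) = (-3 - 1*5)/2 = (-3 - 5)/2 = (½)*(-8) = -4)
G = -212
C(F) = -5 (C(F) = 2*(-4) + 3 = -8 + 3 = -5)
C(G) + p = -5 + 11278 = 11273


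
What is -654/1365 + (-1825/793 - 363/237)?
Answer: -9455022/2192645 ≈ -4.3122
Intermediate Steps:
-654/1365 + (-1825/793 - 363/237) = -654*1/1365 + (-1825*1/793 - 363*1/237) = -218/455 + (-1825/793 - 121/79) = -218/455 - 240128/62647 = -9455022/2192645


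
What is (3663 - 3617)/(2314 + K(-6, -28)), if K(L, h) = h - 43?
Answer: 46/2243 ≈ 0.020508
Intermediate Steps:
K(L, h) = -43 + h
(3663 - 3617)/(2314 + K(-6, -28)) = (3663 - 3617)/(2314 + (-43 - 28)) = 46/(2314 - 71) = 46/2243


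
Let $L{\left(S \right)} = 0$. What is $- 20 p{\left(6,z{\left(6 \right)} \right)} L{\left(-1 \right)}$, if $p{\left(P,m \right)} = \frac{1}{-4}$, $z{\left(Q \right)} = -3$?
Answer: $0$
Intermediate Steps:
$p{\left(P,m \right)} = - \frac{1}{4}$
$- 20 p{\left(6,z{\left(6 \right)} \right)} L{\left(-1 \right)} = \left(-20\right) \left(- \frac{1}{4}\right) 0 = 5 \cdot 0 = 0$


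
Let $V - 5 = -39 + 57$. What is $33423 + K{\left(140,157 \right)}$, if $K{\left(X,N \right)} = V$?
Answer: $33446$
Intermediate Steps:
$V = 23$ ($V = 5 + \left(-39 + 57\right) = 5 + 18 = 23$)
$K{\left(X,N \right)} = 23$
$33423 + K{\left(140,157 \right)} = 33423 + 23 = 33446$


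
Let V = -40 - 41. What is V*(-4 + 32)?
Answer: -2268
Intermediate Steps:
V = -81
V*(-4 + 32) = -81*(-4 + 32) = -81*28 = -2268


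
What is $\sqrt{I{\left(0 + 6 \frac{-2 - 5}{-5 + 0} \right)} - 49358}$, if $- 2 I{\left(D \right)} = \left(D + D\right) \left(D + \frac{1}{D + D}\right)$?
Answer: $\frac{i \sqrt{4942906}}{10} \approx 222.33 i$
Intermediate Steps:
$I{\left(D \right)} = - D \left(D + \frac{1}{2 D}\right)$ ($I{\left(D \right)} = - \frac{\left(D + D\right) \left(D + \frac{1}{D + D}\right)}{2} = - \frac{2 D \left(D + \frac{1}{2 D}\right)}{2} = - D \left(D + \frac{1}{2 D}\right)$)
$\sqrt{I{\left(0 + 6 \frac{-2 - 5}{-5 + 0} \right)} - 49358} = \sqrt{\left(- \frac{1}{2} - \left(0 + 6 \frac{-2 - 5}{-5 + 0}\right)^{2}\right) - 49358} = \sqrt{\left(- \frac{1}{2} - \left(0 + 6 \left(- \frac{7}{-5}\right)\right)^{2}\right) - 49358} = \sqrt{\left(- \frac{1}{2} - \left(0 + 6 \left(\left(-7\right) \left(- \frac{1}{5}\right)\right)\right)^{2}\right) - 49358} = \sqrt{\left(- \frac{1}{2} - \left(0 + 6 \cdot \frac{7}{5}\right)^{2}\right) - 49358} = \sqrt{\left(- \frac{1}{2} - \left(0 + \frac{42}{5}\right)^{2}\right) - 49358} = \sqrt{\left(- \frac{1}{2} - \left(\frac{42}{5}\right)^{2}\right) - 49358} = \sqrt{\left(- \frac{1}{2} - \frac{1764}{25}\right) - 49358} = \sqrt{- \frac{3553}{50} - 49358} = \sqrt{- \frac{2471453}{50}} = \frac{i \sqrt{4942906}}{10}$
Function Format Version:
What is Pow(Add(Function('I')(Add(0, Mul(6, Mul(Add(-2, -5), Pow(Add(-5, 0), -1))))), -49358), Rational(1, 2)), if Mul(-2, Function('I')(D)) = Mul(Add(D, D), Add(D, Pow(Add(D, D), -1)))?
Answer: Mul(Rational(1, 10), I, Pow(4942906, Rational(1, 2))) ≈ Mul(222.33, I)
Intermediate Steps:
Function('I')(D) = Mul(-1, D, Add(D, Mul(Rational(1, 2), Pow(D, -1)))) (Function('I')(D) = Mul(Rational(-1, 2), Mul(Add(D, D), Add(D, Pow(Add(D, D), -1)))) = Mul(Rational(-1, 2), Mul(Mul(2, D), Add(D, Pow(Mul(2, D), -1)))) = Mul(Rational(-1, 2), Mul(Mul(2, D), Add(D, Mul(Rational(1, 2), Pow(D, -1))))) = Mul(Rational(-1, 2), Mul(2, D, Add(D, Mul(Rational(1, 2), Pow(D, -1))))) = Mul(-1, D, Add(D, Mul(Rational(1, 2), Pow(D, -1)))))
Pow(Add(Function('I')(Add(0, Mul(6, Mul(Add(-2, -5), Pow(Add(-5, 0), -1))))), -49358), Rational(1, 2)) = Pow(Add(Add(Rational(-1, 2), Mul(-1, Pow(Add(0, Mul(6, Mul(Add(-2, -5), Pow(Add(-5, 0), -1)))), 2))), -49358), Rational(1, 2)) = Pow(Add(Add(Rational(-1, 2), Mul(-1, Pow(Add(0, Mul(6, Mul(-7, Pow(-5, -1)))), 2))), -49358), Rational(1, 2)) = Pow(Add(Add(Rational(-1, 2), Mul(-1, Pow(Add(0, Mul(6, Mul(-7, Rational(-1, 5)))), 2))), -49358), Rational(1, 2)) = Pow(Add(Add(Rational(-1, 2), Mul(-1, Pow(Add(0, Mul(6, Rational(7, 5))), 2))), -49358), Rational(1, 2)) = Pow(Add(Add(Rational(-1, 2), Mul(-1, Pow(Add(0, Rational(42, 5)), 2))), -49358), Rational(1, 2)) = Pow(Add(Add(Rational(-1, 2), Mul(-1, Pow(Rational(42, 5), 2))), -49358), Rational(1, 2)) = Pow(Add(Add(Rational(-1, 2), Mul(-1, Rational(1764, 25))), -49358), Rational(1, 2)) = Pow(Add(Add(Rational(-1, 2), Rational(-1764, 25)), -49358), Rational(1, 2)) = Pow(Add(Rational(-3553, 50), -49358), Rational(1, 2)) = Pow(Rational(-2471453, 50), Rational(1, 2)) = Mul(Rational(1, 10), I, Pow(4942906, Rational(1, 2)))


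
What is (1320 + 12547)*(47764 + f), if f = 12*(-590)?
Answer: 564165028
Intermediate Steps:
f = -7080
(1320 + 12547)*(47764 + f) = (1320 + 12547)*(47764 - 7080) = 13867*40684 = 564165028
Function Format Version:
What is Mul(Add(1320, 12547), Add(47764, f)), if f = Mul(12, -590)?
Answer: 564165028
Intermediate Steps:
f = -7080
Mul(Add(1320, 12547), Add(47764, f)) = Mul(Add(1320, 12547), Add(47764, -7080)) = Mul(13867, 40684) = 564165028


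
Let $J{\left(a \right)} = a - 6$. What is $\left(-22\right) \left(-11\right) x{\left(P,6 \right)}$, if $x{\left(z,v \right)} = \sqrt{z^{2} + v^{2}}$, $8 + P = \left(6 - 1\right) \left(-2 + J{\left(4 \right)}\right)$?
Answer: $484 \sqrt{205} \approx 6929.8$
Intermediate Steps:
$J{\left(a \right)} = -6 + a$ ($J{\left(a \right)} = a - 6 = -6 + a$)
$P = -28$ ($P = -8 + \left(6 - 1\right) \left(-2 + \left(-6 + 4\right)\right) = -8 + 5 \left(-2 - 2\right) = -8 + 5 \left(-4\right) = -8 - 20 = -28$)
$x{\left(z,v \right)} = \sqrt{v^{2} + z^{2}}$
$\left(-22\right) \left(-11\right) x{\left(P,6 \right)} = \left(-22\right) \left(-11\right) \sqrt{6^{2} + \left(-28\right)^{2}} = 242 \sqrt{36 + 784} = 242 \sqrt{820} = 242 \cdot 2 \sqrt{205} = 484 \sqrt{205}$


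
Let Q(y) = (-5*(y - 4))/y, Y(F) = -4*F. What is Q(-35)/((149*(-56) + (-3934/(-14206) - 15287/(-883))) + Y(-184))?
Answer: 81535337/111082224330 ≈ 0.00073401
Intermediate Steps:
Q(y) = (20 - 5*y)/y (Q(y) = (-5*(-4 + y))/y = (20 - 5*y)/y)
Q(-35)/((149*(-56) + (-3934/(-14206) - 15287/(-883))) + Y(-184)) = (-5 + 20/(-35))/((149*(-56) + (-3934/(-14206) - 15287/(-883))) - 4*(-184)) = (-5 + 20*(-1/35))/((-8344 + (-3934*(-1/14206) - 15287*(-1/883))) + 736) = (-5 - 4/7)/((-8344 + (1967/7103 + 15287/883)) + 736) = -39/(7*((-8344 + 110320422/6271949) + 736)) = -39/(7*(-52222822034/6271949 + 736)) = -39/(7*(-47606667570/6271949)) = -39/7*(-6271949/47606667570) = 81535337/111082224330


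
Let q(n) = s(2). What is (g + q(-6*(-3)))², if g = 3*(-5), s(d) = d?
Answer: 169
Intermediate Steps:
q(n) = 2
g = -15
(g + q(-6*(-3)))² = (-15 + 2)² = (-13)² = 169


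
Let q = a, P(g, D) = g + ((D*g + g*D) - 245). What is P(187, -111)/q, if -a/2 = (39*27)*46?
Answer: 10393/24219 ≈ 0.42913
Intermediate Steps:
a = -96876 (a = -2*39*27*46 = -2106*46 = -2*48438 = -96876)
P(g, D) = -245 + g + 2*D*g (P(g, D) = g + ((D*g + D*g) - 245) = g + (2*D*g - 245) = g + (-245 + 2*D*g) = -245 + g + 2*D*g)
q = -96876
P(187, -111)/q = (-245 + 187 + 2*(-111)*187)/(-96876) = (-245 + 187 - 41514)*(-1/96876) = -41572*(-1/96876) = 10393/24219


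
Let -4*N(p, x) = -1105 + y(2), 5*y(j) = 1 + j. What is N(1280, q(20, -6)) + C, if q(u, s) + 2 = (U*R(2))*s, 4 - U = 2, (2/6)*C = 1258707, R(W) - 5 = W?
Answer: 37763971/10 ≈ 3.7764e+6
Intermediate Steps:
R(W) = 5 + W
C = 3776121 (C = 3*1258707 = 3776121)
U = 2 (U = 4 - 1*2 = 4 - 2 = 2)
y(j) = ⅕ + j/5 (y(j) = (1 + j)/5 = ⅕ + j/5)
q(u, s) = -2 + 14*s (q(u, s) = -2 + (2*(5 + 2))*s = -2 + (2*7)*s = -2 + 14*s)
N(p, x) = 2761/10 (N(p, x) = -(-1105 + (⅕ + (⅕)*2))/4 = -(-1105 + (⅕ + ⅖))/4 = -(-1105 + ⅗)/4 = -¼*(-5522/5) = 2761/10)
N(1280, q(20, -6)) + C = 2761/10 + 3776121 = 37763971/10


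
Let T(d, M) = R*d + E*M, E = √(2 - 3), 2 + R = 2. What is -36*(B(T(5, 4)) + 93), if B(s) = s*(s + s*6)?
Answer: 684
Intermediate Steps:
R = 0 (R = -2 + 2 = 0)
E = I (E = √(-1) = I ≈ 1.0*I)
T(d, M) = I*M (T(d, M) = 0*d + I*M = 0 + I*M = I*M)
B(s) = 7*s² (B(s) = s*(s + 6*s) = s*(7*s) = 7*s²)
-36*(B(T(5, 4)) + 93) = -36*(7*(I*4)² + 93) = -36*(7*(4*I)² + 93) = -36*(7*(-16) + 93) = -36*(-112 + 93) = -36*(-19) = 684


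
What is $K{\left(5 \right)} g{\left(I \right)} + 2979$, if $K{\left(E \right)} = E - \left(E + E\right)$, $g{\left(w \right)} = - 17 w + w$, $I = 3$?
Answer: $3219$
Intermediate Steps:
$g{\left(w \right)} = - 16 w$
$K{\left(E \right)} = - E$ ($K{\left(E \right)} = E - 2 E = - E$)
$K{\left(5 \right)} g{\left(I \right)} + 2979 = \left(-1\right) 5 \left(\left(-16\right) 3\right) + 2979 = \left(-5\right) \left(-48\right) + 2979 = 240 + 2979 = 3219$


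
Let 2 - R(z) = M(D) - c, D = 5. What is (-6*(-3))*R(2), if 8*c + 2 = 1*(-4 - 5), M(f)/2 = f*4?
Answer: -2835/4 ≈ -708.75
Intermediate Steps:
M(f) = 8*f (M(f) = 2*(f*4) = 2*(4*f) = 8*f)
c = -11/8 (c = -1/4 + (1*(-4 - 5))/8 = -1/4 + (1*(-9))/8 = -1/4 + (1/8)*(-9) = -1/4 - 9/8 = -11/8 ≈ -1.3750)
R(z) = -315/8 (R(z) = 2 - (8*5 - 1*(-11/8)) = 2 - (40 + 11/8) = 2 - 1*331/8 = 2 - 331/8 = -315/8)
(-6*(-3))*R(2) = -6*(-3)*(-315/8) = 18*(-315/8) = -2835/4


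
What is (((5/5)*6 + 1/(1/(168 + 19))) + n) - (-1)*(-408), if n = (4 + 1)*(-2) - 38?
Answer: -263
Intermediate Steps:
n = -48 (n = 5*(-2) - 38 = -10 - 38 = -48)
(((5/5)*6 + 1/(1/(168 + 19))) + n) - (-1)*(-408) = (((5/5)*6 + 1/(1/(168 + 19))) - 48) - (-1)*(-408) = (((5*(1/5))*6 + 1/(1/187)) - 48) - 1*408 = ((1*6 + 1/(1/187)) - 48) - 408 = ((6 + 187) - 48) - 408 = (193 - 48) - 408 = 145 - 408 = -263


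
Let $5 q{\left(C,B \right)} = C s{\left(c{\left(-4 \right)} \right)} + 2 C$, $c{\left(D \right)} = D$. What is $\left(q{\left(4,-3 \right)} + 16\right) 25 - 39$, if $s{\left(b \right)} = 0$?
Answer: $401$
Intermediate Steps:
$q{\left(C,B \right)} = \frac{2 C}{5}$ ($q{\left(C,B \right)} = \frac{C 0 + 2 C}{5} = \frac{0 + 2 C}{5} = \frac{2 C}{5}$)
$\left(q{\left(4,-3 \right)} + 16\right) 25 - 39 = \left(\frac{2}{5} \cdot 4 + 16\right) 25 - 39 = \left(\frac{8}{5} + 16\right) 25 - 39 = \frac{88}{5} \cdot 25 - 39 = 440 - 39 = 401$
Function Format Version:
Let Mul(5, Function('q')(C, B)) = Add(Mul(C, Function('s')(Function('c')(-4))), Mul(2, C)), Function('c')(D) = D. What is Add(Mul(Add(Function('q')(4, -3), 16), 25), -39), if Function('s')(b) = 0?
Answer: 401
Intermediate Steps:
Function('q')(C, B) = Mul(Rational(2, 5), C) (Function('q')(C, B) = Mul(Rational(1, 5), Add(Mul(C, 0), Mul(2, C))) = Mul(Rational(1, 5), Add(0, Mul(2, C))) = Mul(Rational(1, 5), Mul(2, C)) = Mul(Rational(2, 5), C))
Add(Mul(Add(Function('q')(4, -3), 16), 25), -39) = Add(Mul(Add(Mul(Rational(2, 5), 4), 16), 25), -39) = Add(Mul(Add(Rational(8, 5), 16), 25), -39) = Add(Mul(Rational(88, 5), 25), -39) = Add(440, -39) = 401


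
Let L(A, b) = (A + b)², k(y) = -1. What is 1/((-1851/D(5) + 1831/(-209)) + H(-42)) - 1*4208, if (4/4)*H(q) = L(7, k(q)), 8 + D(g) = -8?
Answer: -2011197632/477947 ≈ -4208.0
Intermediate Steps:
D(g) = -16 (D(g) = -8 - 8 = -16)
H(q) = 36 (H(q) = (7 - 1)² = 6² = 36)
1/((-1851/D(5) + 1831/(-209)) + H(-42)) - 1*4208 = 1/((-1851/(-16) + 1831/(-209)) + 36) - 1*4208 = 1/((-1851*(-1/16) + 1831*(-1/209)) + 36) - 4208 = 1/((1851/16 - 1831/209) + 36) - 4208 = 1/(357563/3344 + 36) - 4208 = 1/(477947/3344) - 4208 = 3344/477947 - 4208 = -2011197632/477947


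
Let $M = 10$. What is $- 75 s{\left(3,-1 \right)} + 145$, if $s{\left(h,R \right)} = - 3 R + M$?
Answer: $-830$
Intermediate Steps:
$s{\left(h,R \right)} = 10 - 3 R$ ($s{\left(h,R \right)} = - 3 R + 10 = 10 - 3 R$)
$- 75 s{\left(3,-1 \right)} + 145 = - 75 \left(10 - -3\right) + 145 = - 75 \left(10 + 3\right) + 145 = \left(-75\right) 13 + 145 = -975 + 145 = -830$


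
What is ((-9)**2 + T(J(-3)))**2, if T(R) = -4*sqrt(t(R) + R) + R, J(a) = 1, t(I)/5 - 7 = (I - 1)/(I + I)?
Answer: 3364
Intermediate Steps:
t(I) = 35 + 5*(-1 + I)/(2*I) (t(I) = 35 + 5*((I - 1)/(I + I)) = 35 + 5*((-1 + I)/((2*I))) = 35 + 5*((-1 + I)*(1/(2*I))) = 35 + 5*((-1 + I)/(2*I)) = 35 + 5*(-1 + I)/(2*I))
T(R) = R - 4*sqrt(R + 5*(-1 + 15*R)/(2*R)) (T(R) = -4*sqrt(5*(-1 + 15*R)/(2*R) + R) + R = -4*sqrt(R + 5*(-1 + 15*R)/(2*R)) + R = R - 4*sqrt(R + 5*(-1 + 15*R)/(2*R)))
((-9)**2 + T(J(-3)))**2 = ((-9)**2 + (1 - 2*sqrt(150 - 10/1 + 4*1)))**2 = (81 + (1 - 2*sqrt(150 - 10*1 + 4)))**2 = (81 + (1 - 2*sqrt(150 - 10 + 4)))**2 = (81 + (1 - 2*sqrt(144)))**2 = (81 + (1 - 2*12))**2 = (81 + (1 - 24))**2 = (81 - 23)**2 = 58**2 = 3364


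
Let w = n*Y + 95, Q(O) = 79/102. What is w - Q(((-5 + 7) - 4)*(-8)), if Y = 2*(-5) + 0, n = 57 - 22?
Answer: -26089/102 ≈ -255.77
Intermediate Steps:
n = 35
Q(O) = 79/102 (Q(O) = 79*(1/102) = 79/102)
Y = -10 (Y = -10 + 0 = -10)
w = -255 (w = 35*(-10) + 95 = -350 + 95 = -255)
w - Q(((-5 + 7) - 4)*(-8)) = -255 - 1*79/102 = -255 - 79/102 = -26089/102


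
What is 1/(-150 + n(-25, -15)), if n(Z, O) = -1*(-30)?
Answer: -1/120 ≈ -0.0083333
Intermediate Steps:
n(Z, O) = 30
1/(-150 + n(-25, -15)) = 1/(-150 + 30) = 1/(-120) = -1/120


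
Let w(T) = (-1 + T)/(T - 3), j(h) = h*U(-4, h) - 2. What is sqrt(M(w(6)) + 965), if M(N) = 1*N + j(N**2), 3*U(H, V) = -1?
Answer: sqrt(78063)/9 ≈ 31.044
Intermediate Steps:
U(H, V) = -1/3 (U(H, V) = (1/3)*(-1) = -1/3)
j(h) = -2 - h/3 (j(h) = h*(-1/3) - 2 = -h/3 - 2 = -2 - h/3)
w(T) = (-1 + T)/(-3 + T)
M(N) = -2 + N - N**2/3 (M(N) = 1*N + (-2 - N**2/3) = N + (-2 - N**2/3) = -2 + N - N**2/3)
sqrt(M(w(6)) + 965) = sqrt((-2 + (-1 + 6)/(-3 + 6) - (-1 + 6)**2/(-3 + 6)**2/3) + 965) = sqrt((-2 + 5/3 - (5/3)**2/3) + 965) = sqrt((-2 + 5/3 - 1/3*25/9) + 965) = sqrt((-2 + 5/3 - 25/27) + 965) = sqrt(-34/27 + 965) = sqrt(26021/27) = sqrt(78063)/9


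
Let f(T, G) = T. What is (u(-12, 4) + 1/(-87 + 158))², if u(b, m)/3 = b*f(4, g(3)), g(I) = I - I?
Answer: 104509729/5041 ≈ 20732.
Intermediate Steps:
g(I) = 0
u(b, m) = 12*b (u(b, m) = 3*(b*4) = 3*(4*b) = 12*b)
(u(-12, 4) + 1/(-87 + 158))² = (12*(-12) + 1/(-87 + 158))² = (-144 + 1/71)² = (-10223/71)² = 104509729/5041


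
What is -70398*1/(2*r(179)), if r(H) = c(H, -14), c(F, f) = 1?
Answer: -35199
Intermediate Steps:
r(H) = 1
-70398*1/(2*r(179)) = -70398/(1*2) = -70398/2 = -70398*½ = -35199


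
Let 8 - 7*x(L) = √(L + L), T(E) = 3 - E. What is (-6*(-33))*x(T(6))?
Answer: 1584/7 - 198*I*√6/7 ≈ 226.29 - 69.286*I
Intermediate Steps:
x(L) = 8/7 - √2*√L/7 (x(L) = 8/7 - √(L + L)/7 = 8/7 - √2*√L/7)
(-6*(-33))*x(T(6)) = (-6*(-33))*(8/7 - √2*√(3 - 1*6)/7) = 198*(8/7 - √2*√(3 - 6)/7) = 198*(8/7 - √2*√(-3)/7) = 198*(8/7 - √2*I*√3/7) = 198*(8/7 - I*√6/7) = 1584/7 - 198*I*√6/7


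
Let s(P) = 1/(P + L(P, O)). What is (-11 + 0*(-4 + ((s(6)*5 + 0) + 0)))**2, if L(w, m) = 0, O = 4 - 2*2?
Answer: 121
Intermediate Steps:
O = 0 (O = 4 - 4 = 0)
s(P) = 1/P (s(P) = 1/(P + 0) = 1/P)
(-11 + 0*(-4 + ((s(6)*5 + 0) + 0)))**2 = (-11 + 0*(-4 + ((5/6 + 0) + 0)))**2 = (-11 + 0*(-4 + (5/6 + 0)))**2 = (-11 + 0*(-4 + 5/6))**2 = (-11 + 0*(-19/6))**2 = (-11 + 0)**2 = (-11)**2 = 121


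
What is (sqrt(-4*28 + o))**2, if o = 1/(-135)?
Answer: -15121/135 ≈ -112.01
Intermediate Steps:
o = -1/135 ≈ -0.0074074
(sqrt(-4*28 + o))**2 = (sqrt(-4*28 - 1/135))**2 = (sqrt(-112 - 1/135))**2 = (sqrt(-15121/135))**2 = (I*sqrt(226815)/45)**2 = -15121/135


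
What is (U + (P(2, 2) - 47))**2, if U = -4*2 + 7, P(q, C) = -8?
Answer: 3136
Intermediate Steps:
U = -1 (U = -8 + 7 = -1)
(U + (P(2, 2) - 47))**2 = (-1 + (-8 - 47))**2 = (-1 - 55)**2 = (-56)**2 = 3136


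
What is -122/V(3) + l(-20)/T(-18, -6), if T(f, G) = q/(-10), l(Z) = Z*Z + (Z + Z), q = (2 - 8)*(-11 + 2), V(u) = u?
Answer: -322/3 ≈ -107.33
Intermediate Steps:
q = 54 (q = -6*(-9) = 54)
l(Z) = Z² + 2*Z
T(f, G) = -27/5 (T(f, G) = 54/(-10) = 54*(-⅒) = -27/5)
-122/V(3) + l(-20)/T(-18, -6) = -122/3 + (-20*(2 - 20))/(-27/5) = -122*⅓ - 20*(-18)*(-5/27) = -122/3 + 360*(-5/27) = -122/3 - 200/3 = -322/3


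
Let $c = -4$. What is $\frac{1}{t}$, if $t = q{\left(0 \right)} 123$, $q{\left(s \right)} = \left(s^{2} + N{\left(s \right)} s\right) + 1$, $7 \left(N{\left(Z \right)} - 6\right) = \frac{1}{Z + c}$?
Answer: $\frac{1}{123} \approx 0.0081301$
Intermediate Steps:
$N{\left(Z \right)} = 6 + \frac{1}{7 \left(-4 + Z\right)}$ ($N{\left(Z \right)} = 6 + \frac{1}{7 \left(Z - 4\right)} = 6 + \frac{1}{7 \left(-4 + Z\right)}$)
$q{\left(s \right)} = 1 + s^{2} + \frac{s \left(-167 + 42 s\right)}{7 \left(-4 + s\right)}$ ($q{\left(s \right)} = \left(s^{2} + \frac{-167 + 42 s}{7 \left(-4 + s\right)} s\right) + 1 = \left(s^{2} + \frac{s \left(-167 + 42 s\right)}{7 \left(-4 + s\right)}\right) + 1 = 1 + s^{2} + \frac{s \left(-167 + 42 s\right)}{7 \left(-4 + s\right)}$)
$t = 123$ ($t = \frac{-4 + 0^{3} + 2 \cdot 0^{2} - 0}{-4 + 0} \cdot 123 = \frac{-4 + 0 + 2 \cdot 0 + 0}{-4} \cdot 123 = - \frac{-4 + 0 + 0 + 0}{4} \cdot 123 = \left(- \frac{1}{4}\right) \left(-4\right) 123 = 1 \cdot 123 = 123$)
$\frac{1}{t} = \frac{1}{123}$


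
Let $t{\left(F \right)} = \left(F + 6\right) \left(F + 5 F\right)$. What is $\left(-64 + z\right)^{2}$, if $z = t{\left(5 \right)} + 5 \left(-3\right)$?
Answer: $63001$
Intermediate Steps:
$t{\left(F \right)} = 6 F \left(6 + F\right)$ ($t{\left(F \right)} = \left(6 + F\right) 6 F = 6 F \left(6 + F\right)$)
$z = 315$ ($z = 6 \cdot 5 \left(6 + 5\right) + 5 \left(-3\right) = 6 \cdot 5 \cdot 11 - 15 = 330 - 15 = 315$)
$\left(-64 + z\right)^{2} = \left(-64 + 315\right)^{2} = 251^{2} = 63001$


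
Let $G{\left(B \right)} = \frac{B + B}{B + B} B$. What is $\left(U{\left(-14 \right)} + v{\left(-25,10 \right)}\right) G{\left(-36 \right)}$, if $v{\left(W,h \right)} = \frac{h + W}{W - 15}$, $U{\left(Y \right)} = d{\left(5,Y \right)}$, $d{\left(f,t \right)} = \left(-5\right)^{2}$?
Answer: $- \frac{1827}{2} \approx -913.5$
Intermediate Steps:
$d{\left(f,t \right)} = 25$
$U{\left(Y \right)} = 25$
$G{\left(B \right)} = B$ ($G{\left(B \right)} = \frac{2 B}{2 B} B = 2 B \frac{1}{2 B} B = 1 B = B$)
$v{\left(W,h \right)} = \frac{W + h}{-15 + W}$
$\left(U{\left(-14 \right)} + v{\left(-25,10 \right)}\right) G{\left(-36 \right)} = \left(25 + \frac{-25 + 10}{-15 - 25}\right) \left(-36\right) = \left(25 + \frac{1}{-40} \left(-15\right)\right) \left(-36\right) = \left(25 - - \frac{3}{8}\right) \left(-36\right) = \left(25 + \frac{3}{8}\right) \left(-36\right) = \frac{203}{8} \left(-36\right) = - \frac{1827}{2}$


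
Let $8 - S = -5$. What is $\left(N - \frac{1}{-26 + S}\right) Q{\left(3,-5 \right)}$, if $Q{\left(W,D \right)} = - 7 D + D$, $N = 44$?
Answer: $\frac{17190}{13} \approx 1322.3$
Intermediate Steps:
$S = 13$ ($S = 8 - -5 = 8 + 5 = 13$)
$Q{\left(W,D \right)} = - 6 D$
$\left(N - \frac{1}{-26 + S}\right) Q{\left(3,-5 \right)} = \left(44 - \frac{1}{-26 + 13}\right) \left(\left(-6\right) \left(-5\right)\right) = \left(44 - \frac{1}{-13}\right) 30 = \left(44 - - \frac{1}{13}\right) 30 = \left(44 + \frac{1}{13}\right) 30 = \frac{573}{13} \cdot 30 = \frac{17190}{13}$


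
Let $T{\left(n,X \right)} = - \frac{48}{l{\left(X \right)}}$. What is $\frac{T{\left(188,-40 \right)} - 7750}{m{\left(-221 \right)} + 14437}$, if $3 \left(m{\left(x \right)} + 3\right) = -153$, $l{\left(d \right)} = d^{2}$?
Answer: $- \frac{775003}{1438300} \approx -0.53883$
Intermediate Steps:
$m{\left(x \right)} = -54$ ($m{\left(x \right)} = -3 + \frac{1}{3} \left(-153\right) = -3 - 51 = -54$)
$T{\left(n,X \right)} = - \frac{48}{X^{2}}$
$\frac{T{\left(188,-40 \right)} - 7750}{m{\left(-221 \right)} + 14437} = \frac{- \frac{48}{1600} - 7750}{-54 + 14437} = \frac{\left(-48\right) \frac{1}{1600} - 7750}{14383} = \left(- \frac{3}{100} - 7750\right) \frac{1}{14383} = \left(- \frac{775003}{100}\right) \frac{1}{14383} = - \frac{775003}{1438300}$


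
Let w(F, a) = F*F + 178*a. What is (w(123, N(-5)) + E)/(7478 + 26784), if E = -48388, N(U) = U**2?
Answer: -28809/34262 ≈ -0.84084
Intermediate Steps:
w(F, a) = F**2 + 178*a
(w(123, N(-5)) + E)/(7478 + 26784) = ((123**2 + 178*(-5)**2) - 48388)/(7478 + 26784) = ((15129 + 178*25) - 48388)/34262 = ((15129 + 4450) - 48388)*(1/34262) = (19579 - 48388)*(1/34262) = -28809*1/34262 = -28809/34262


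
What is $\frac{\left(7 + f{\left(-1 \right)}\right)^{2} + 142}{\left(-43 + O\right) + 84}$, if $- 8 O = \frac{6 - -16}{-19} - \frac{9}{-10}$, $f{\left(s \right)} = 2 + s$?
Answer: $\frac{313120}{62369} \approx 5.0204$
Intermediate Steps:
$O = \frac{49}{1520}$ ($O = - \frac{\frac{6 - -16}{-19} - \frac{9}{-10}}{8} = - \frac{\left(6 + 16\right) \left(- \frac{1}{19}\right) - - \frac{9}{10}}{8} = - \frac{22 \left(- \frac{1}{19}\right) + \frac{9}{10}}{8} = - \frac{- \frac{22}{19} + \frac{9}{10}}{8} = \left(- \frac{1}{8}\right) \left(- \frac{49}{190}\right) = \frac{49}{1520} \approx 0.032237$)
$\frac{\left(7 + f{\left(-1 \right)}\right)^{2} + 142}{\left(-43 + O\right) + 84} = \frac{\left(7 + \left(2 - 1\right)\right)^{2} + 142}{\left(-43 + \frac{49}{1520}\right) + 84} = \frac{\left(7 + 1\right)^{2} + 142}{- \frac{65311}{1520} + 84} = \frac{8^{2} + 142}{\frac{62369}{1520}} = \frac{1520 \left(64 + 142\right)}{62369} = \frac{1520}{62369} \cdot 206 = \frac{313120}{62369}$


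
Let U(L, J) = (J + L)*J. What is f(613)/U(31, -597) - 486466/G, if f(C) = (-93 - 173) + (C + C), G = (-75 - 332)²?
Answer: -27369801882/9328854733 ≈ -2.9339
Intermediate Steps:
G = 165649 (G = (-407)² = 165649)
U(L, J) = J*(J + L)
f(C) = -266 + 2*C
f(613)/U(31, -597) - 486466/G = (-266 + 2*613)/((-597*(-597 + 31))) - 486466/165649 = (-266 + 1226)/((-597*(-566))) - 486466*1/165649 = 960/337902 - 486466/165649 = 960*(1/337902) - 486466/165649 = 160/56317 - 486466/165649 = -27369801882/9328854733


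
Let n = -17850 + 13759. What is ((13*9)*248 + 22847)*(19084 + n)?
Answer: 777581959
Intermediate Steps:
n = -4091
((13*9)*248 + 22847)*(19084 + n) = ((13*9)*248 + 22847)*(19084 - 4091) = (117*248 + 22847)*14993 = (29016 + 22847)*14993 = 51863*14993 = 777581959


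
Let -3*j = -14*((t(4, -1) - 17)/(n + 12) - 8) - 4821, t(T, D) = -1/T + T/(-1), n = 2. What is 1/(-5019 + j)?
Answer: -12/41477 ≈ -0.00028932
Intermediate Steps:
t(T, D) = -T - 1/T (t(T, D) = -1/T + T*(-1) = -1/T - T = -T - 1/T)
j = 18751/12 (j = -(-14*(((-1*4 - 1/4) - 17)/(2 + 12) - 8) - 4821)/3 = -(-14*(((-4 - 1*1/4) - 17)/14 - 8) - 4821)/3 = -(-14*(((-4 - 1/4) - 17)*(1/14) - 8) - 4821)/3 = -(-14*((-17/4 - 17)*(1/14) - 8) - 4821)/3 = -(-14*(-85/4*1/14 - 8) - 4821)/3 = -(-14*(-85/56 - 8) - 4821)/3 = -(-14*(-533/56) - 4821)/3 = -(533/4 - 4821)/3 = -1/3*(-18751/4) = 18751/12 ≈ 1562.6)
1/(-5019 + j) = 1/(-5019 + 18751/12) = 1/(-41477/12) = -12/41477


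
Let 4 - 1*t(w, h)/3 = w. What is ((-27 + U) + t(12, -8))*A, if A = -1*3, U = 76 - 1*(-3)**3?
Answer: -156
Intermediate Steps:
t(w, h) = 12 - 3*w
U = 103 (U = 76 - 1*(-27) = 76 + 27 = 103)
A = -3
((-27 + U) + t(12, -8))*A = ((-27 + 103) + (12 - 3*12))*(-3) = (76 + (12 - 36))*(-3) = (76 - 24)*(-3) = 52*(-3) = -156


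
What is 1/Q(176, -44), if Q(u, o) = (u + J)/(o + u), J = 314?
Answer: 66/245 ≈ 0.26939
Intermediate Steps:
Q(u, o) = (314 + u)/(o + u) (Q(u, o) = (u + 314)/(o + u) = (314 + u)/(o + u))
1/Q(176, -44) = 1/((314 + 176)/(-44 + 176)) = 1/(490/132) = 1/((1/132)*490) = 1/(245/66) = 66/245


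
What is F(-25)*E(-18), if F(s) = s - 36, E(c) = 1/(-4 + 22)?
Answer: -61/18 ≈ -3.3889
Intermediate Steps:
E(c) = 1/18
F(s) = -36 + s
F(-25)*E(-18) = (-36 - 25)*(1/18) = -61*1/18 = -61/18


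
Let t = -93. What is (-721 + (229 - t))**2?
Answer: 159201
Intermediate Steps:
(-721 + (229 - t))**2 = (-721 + (229 - 1*(-93)))**2 = (-721 + (229 + 93))**2 = (-721 + 322)**2 = (-399)**2 = 159201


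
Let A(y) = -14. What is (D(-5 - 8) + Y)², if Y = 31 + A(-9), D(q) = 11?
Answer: 784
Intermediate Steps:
Y = 17 (Y = 31 - 14 = 17)
(D(-5 - 8) + Y)² = (11 + 17)² = 28² = 784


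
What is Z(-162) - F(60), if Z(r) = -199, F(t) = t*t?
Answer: -3799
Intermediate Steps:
F(t) = t²
Z(-162) - F(60) = -199 - 1*60² = -199 - 1*3600 = -199 - 3600 = -3799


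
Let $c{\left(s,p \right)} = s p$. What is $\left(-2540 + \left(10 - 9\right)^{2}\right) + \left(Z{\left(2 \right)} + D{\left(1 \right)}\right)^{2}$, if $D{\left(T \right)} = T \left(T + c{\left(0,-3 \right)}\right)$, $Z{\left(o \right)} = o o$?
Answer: $-2514$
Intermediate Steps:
$c{\left(s,p \right)} = p s$
$Z{\left(o \right)} = o^{2}$
$D{\left(T \right)} = T^{2}$ ($D{\left(T \right)} = T \left(T - 0\right) = T \left(T + 0\right) = T T = T^{2}$)
$\left(-2540 + \left(10 - 9\right)^{2}\right) + \left(Z{\left(2 \right)} + D{\left(1 \right)}\right)^{2} = \left(-2540 + \left(10 - 9\right)^{2}\right) + \left(2^{2} + 1^{2}\right)^{2} = \left(-2540 + 1^{2}\right) + \left(4 + 1\right)^{2} = \left(-2540 + 1\right) + 5^{2} = -2539 + 25 = -2514$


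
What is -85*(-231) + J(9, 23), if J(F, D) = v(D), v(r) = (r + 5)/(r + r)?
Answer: 451619/23 ≈ 19636.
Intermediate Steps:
v(r) = (5 + r)/(2*r) (v(r) = (5 + r)/((2*r)) = (5 + r)*(1/(2*r)) = (5 + r)/(2*r))
J(F, D) = (5 + D)/(2*D)
-85*(-231) + J(9, 23) = -85*(-231) + (½)*(5 + 23)/23 = 19635 + (½)*(1/23)*28 = 19635 + 14/23 = 451619/23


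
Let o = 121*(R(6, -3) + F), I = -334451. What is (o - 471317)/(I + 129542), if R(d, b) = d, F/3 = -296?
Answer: 578039/204909 ≈ 2.8210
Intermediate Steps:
F = -888 (F = 3*(-296) = -888)
o = -106722 (o = 121*(6 - 888) = 121*(-882) = -106722)
(o - 471317)/(I + 129542) = (-106722 - 471317)/(-334451 + 129542) = -578039/(-204909) = -578039*(-1/204909) = 578039/204909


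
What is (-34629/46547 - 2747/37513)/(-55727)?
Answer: 1426902286/97305896108197 ≈ 1.4664e-5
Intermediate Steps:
(-34629/46547 - 2747/37513)/(-55727) = (-34629*1/46547 - 2747*1/37513)*(-1/55727) = (-34629/46547 - 2747/37513)*(-1/55727) = -1426902286/1746117611*(-1/55727) = 1426902286/97305896108197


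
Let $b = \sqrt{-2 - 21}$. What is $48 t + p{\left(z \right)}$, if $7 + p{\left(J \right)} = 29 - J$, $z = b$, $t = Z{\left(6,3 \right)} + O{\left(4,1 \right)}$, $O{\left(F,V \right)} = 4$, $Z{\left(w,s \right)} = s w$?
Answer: $1078 - i \sqrt{23} \approx 1078.0 - 4.7958 i$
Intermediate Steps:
$b = i \sqrt{23}$ ($b = \sqrt{-23} = i \sqrt{23} \approx 4.7958 i$)
$t = 22$ ($t = 3 \cdot 6 + 4 = 18 + 4 = 22$)
$z = i \sqrt{23} \approx 4.7958 i$
$p{\left(J \right)} = 22 - J$ ($p{\left(J \right)} = -7 - \left(-29 + J\right) = 22 - J$)
$48 t + p{\left(z \right)} = 48 \cdot 22 + \left(22 - i \sqrt{23}\right) = 1056 + \left(22 - i \sqrt{23}\right) = 1078 - i \sqrt{23}$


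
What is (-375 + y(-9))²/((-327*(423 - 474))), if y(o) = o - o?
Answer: 15625/1853 ≈ 8.4323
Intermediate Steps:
y(o) = 0
(-375 + y(-9))²/((-327*(423 - 474))) = (-375 + 0)²/((-327*(423 - 474))) = (-375)²/((-327*(-51))) = 140625/16677 = 140625*(1/16677) = 15625/1853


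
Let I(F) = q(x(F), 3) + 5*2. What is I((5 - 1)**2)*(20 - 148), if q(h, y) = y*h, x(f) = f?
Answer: -7424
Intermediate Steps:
q(h, y) = h*y
I(F) = 10 + 3*F (I(F) = F*3 + 5*2 = 3*F + 10 = 10 + 3*F)
I((5 - 1)**2)*(20 - 148) = (10 + 3*(5 - 1)**2)*(20 - 148) = (10 + 3*4**2)*(-128) = (10 + 3*16)*(-128) = (10 + 48)*(-128) = 58*(-128) = -7424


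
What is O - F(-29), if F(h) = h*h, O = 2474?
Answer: 1633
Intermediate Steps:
F(h) = h²
O - F(-29) = 2474 - 1*(-29)² = 2474 - 1*841 = 2474 - 841 = 1633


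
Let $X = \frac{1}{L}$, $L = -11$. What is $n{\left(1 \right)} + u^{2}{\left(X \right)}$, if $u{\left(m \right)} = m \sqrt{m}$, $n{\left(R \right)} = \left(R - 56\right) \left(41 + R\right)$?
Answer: $- \frac{3074611}{1331} \approx -2310.0$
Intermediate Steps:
$X = - \frac{1}{11}$ ($X = \frac{1}{-11} = - \frac{1}{11} \approx -0.090909$)
$n{\left(R \right)} = \left(-56 + R\right) \left(41 + R\right)$
$u{\left(m \right)} = m^{\frac{3}{2}}$
$n{\left(1 \right)} + u^{2}{\left(X \right)} = \left(-2296 + 1^{2} - 15\right) + \left(\left(- \frac{1}{11}\right)^{\frac{3}{2}}\right)^{2} = \left(-2296 + 1 - 15\right) + \left(- \frac{i \sqrt{11}}{121}\right)^{2} = -2310 - \frac{1}{1331} = - \frac{3074611}{1331}$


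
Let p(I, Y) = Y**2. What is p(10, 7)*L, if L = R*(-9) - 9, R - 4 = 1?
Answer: -2646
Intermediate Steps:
R = 5 (R = 4 + 1 = 5)
L = -54 (L = 5*(-9) - 9 = -45 - 9 = -54)
p(10, 7)*L = 7**2*(-54) = 49*(-54) = -2646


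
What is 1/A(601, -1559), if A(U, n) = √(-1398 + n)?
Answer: -I*√2957/2957 ≈ -0.01839*I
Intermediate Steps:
1/A(601, -1559) = 1/(√(-1398 - 1559)) = 1/(√(-2957)) = 1/(I*√2957) = -I*√2957/2957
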